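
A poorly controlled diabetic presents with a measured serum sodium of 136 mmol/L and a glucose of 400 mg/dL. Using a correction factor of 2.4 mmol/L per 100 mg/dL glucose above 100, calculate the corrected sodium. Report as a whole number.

143 mmol/L

Corrected Na = measured Na + 2.4 · (glucose − 100)/100
= 136 + 2.4 · (400 − 100)/100
= 136 + 7.2
= 143.2 mmol/L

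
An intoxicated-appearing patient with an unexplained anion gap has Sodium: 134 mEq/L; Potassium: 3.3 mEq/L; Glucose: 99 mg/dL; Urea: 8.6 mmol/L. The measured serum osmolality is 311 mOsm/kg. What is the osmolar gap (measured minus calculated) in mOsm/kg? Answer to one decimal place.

Calculated osmolality = 2·Na + glucose/18 + urea
= 2·134 + 99/18 + 8.6
= 268 + 5.50 + 8.60
= 282.1 mOsm/kg ≈ 282.1 mOsm/kg
Osmolar gap = measured − calculated = 311 − 282.1 = 28.9 mOsm/kg

28.9 mOsm/kg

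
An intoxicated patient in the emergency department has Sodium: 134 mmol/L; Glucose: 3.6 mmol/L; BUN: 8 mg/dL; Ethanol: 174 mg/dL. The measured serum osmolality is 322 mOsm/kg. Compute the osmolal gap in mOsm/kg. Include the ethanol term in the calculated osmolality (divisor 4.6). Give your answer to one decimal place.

Calculated osmolality = 2·Na + glucose + BUN/2.8 + ethanol/4.6
= 2·134 + 3.6 + 8/2.8 + 174/4.6
= 268 + 3.60 + 2.86 + 37.83
= 312.29 mOsm/kg ≈ 312.3 mOsm/kg
Osmolar gap = measured − calculated = 322 − 312.3 = 9.7 mOsm/kg

9.7 mOsm/kg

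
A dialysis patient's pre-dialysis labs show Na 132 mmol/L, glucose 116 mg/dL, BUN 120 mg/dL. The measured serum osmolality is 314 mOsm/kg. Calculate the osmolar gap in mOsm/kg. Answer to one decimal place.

Calculated osmolality = 2·Na + glucose/18 + BUN/2.8
= 2·132 + 116/18 + 120/2.8
= 264 + 6.44 + 42.86
= 313.3 mOsm/kg ≈ 313.3 mOsm/kg
Osmolar gap = measured − calculated = 314 − 313.3 = 0.7 mOsm/kg

0.7 mOsm/kg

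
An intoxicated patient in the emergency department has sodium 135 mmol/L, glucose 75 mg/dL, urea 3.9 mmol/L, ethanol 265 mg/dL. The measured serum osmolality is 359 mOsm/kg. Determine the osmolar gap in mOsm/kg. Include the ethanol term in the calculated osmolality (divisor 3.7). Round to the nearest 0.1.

9.3 mOsm/kg

Calculated osmolality = 2·Na + glucose/18 + urea + ethanol/3.7
= 2·135 + 75/18 + 3.9 + 265/3.7
= 270 + 4.17 + 3.90 + 71.62
= 349.69 mOsm/kg ≈ 349.7 mOsm/kg
Osmolar gap = measured − calculated = 359 − 349.7 = 9.3 mOsm/kg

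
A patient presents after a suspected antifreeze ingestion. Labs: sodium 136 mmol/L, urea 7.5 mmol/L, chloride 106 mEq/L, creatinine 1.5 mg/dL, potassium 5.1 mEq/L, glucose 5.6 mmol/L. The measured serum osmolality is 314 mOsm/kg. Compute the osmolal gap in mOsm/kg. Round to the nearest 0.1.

Calculated osmolality = 2·Na + glucose + urea
= 2·136 + 5.6 + 7.5
= 272 + 5.60 + 7.50
= 285.1 mOsm/kg ≈ 285.1 mOsm/kg
Osmolar gap = measured − calculated = 314 − 285.1 = 28.9 mOsm/kg

28.9 mOsm/kg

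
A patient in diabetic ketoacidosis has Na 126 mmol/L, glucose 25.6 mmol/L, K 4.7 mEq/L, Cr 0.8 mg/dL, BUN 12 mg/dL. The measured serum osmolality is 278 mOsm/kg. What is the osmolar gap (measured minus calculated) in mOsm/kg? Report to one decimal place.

-3.9 mOsm/kg

Calculated osmolality = 2·Na + glucose + BUN/2.8
= 2·126 + 25.6 + 12/2.8
= 252 + 25.60 + 4.29
= 281.89 mOsm/kg ≈ 281.9 mOsm/kg
Osmolar gap = measured − calculated = 278 − 281.9 = -3.9 mOsm/kg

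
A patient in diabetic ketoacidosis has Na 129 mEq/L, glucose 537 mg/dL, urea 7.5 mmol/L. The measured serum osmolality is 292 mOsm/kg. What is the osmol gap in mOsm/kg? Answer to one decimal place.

-3.3 mOsm/kg

Calculated osmolality = 2·Na + glucose/18 + urea
= 2·129 + 537/18 + 7.5
= 258 + 29.83 + 7.50
= 295.33 mOsm/kg ≈ 295.3 mOsm/kg
Osmolar gap = measured − calculated = 292 − 295.3 = -3.3 mOsm/kg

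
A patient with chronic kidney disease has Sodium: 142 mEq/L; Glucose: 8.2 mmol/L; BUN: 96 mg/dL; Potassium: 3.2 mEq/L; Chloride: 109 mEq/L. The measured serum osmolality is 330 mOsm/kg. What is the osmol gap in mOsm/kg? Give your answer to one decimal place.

3.5 mOsm/kg

Calculated osmolality = 2·Na + glucose + BUN/2.8
= 2·142 + 8.2 + 96/2.8
= 284 + 8.20 + 34.29
= 326.49 mOsm/kg ≈ 326.5 mOsm/kg
Osmolar gap = measured − calculated = 330 − 326.5 = 3.5 mOsm/kg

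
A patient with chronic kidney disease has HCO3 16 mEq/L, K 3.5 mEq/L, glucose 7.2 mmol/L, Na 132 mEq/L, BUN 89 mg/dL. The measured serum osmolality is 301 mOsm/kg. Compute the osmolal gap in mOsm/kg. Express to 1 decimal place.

-2.0 mOsm/kg

Calculated osmolality = 2·Na + glucose + BUN/2.8
= 2·132 + 7.2 + 89/2.8
= 264 + 7.20 + 31.79
= 302.99 mOsm/kg ≈ 303.0 mOsm/kg
Osmolar gap = measured − calculated = 301 − 303.0 = -2.0 mOsm/kg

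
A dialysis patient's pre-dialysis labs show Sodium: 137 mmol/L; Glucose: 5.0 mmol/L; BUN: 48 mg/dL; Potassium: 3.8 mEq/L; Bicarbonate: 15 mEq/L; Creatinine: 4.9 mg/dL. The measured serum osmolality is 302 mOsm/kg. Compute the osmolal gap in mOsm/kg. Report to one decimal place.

5.9 mOsm/kg

Calculated osmolality = 2·Na + glucose + BUN/2.8
= 2·137 + 5 + 48/2.8
= 274 + 5 + 17.14
= 296.14 mOsm/kg ≈ 296.1 mOsm/kg
Osmolar gap = measured − calculated = 302 − 296.1 = 5.9 mOsm/kg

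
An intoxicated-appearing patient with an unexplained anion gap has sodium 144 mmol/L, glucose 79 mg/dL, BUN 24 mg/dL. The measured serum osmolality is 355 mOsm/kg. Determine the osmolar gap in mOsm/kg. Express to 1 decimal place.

Calculated osmolality = 2·Na + glucose/18 + BUN/2.8
= 2·144 + 79/18 + 24/2.8
= 288 + 4.39 + 8.57
= 300.96 mOsm/kg ≈ 301.0 mOsm/kg
Osmolar gap = measured − calculated = 355 − 301.0 = 54.0 mOsm/kg

54.0 mOsm/kg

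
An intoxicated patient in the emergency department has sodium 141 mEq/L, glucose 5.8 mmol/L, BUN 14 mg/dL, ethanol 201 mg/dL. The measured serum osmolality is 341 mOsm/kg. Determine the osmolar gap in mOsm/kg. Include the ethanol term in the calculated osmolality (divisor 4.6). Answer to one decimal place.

4.5 mOsm/kg

Calculated osmolality = 2·Na + glucose + BUN/2.8 + ethanol/4.6
= 2·141 + 5.8 + 14/2.8 + 201/4.6
= 282 + 5.80 + 5 + 43.70
= 336.5 mOsm/kg ≈ 336.5 mOsm/kg
Osmolar gap = measured − calculated = 341 − 336.5 = 4.5 mOsm/kg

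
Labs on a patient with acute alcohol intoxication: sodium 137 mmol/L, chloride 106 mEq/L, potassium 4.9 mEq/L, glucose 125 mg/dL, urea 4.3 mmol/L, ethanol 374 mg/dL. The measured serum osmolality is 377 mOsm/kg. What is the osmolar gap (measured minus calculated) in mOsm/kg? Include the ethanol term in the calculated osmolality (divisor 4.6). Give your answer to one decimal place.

Calculated osmolality = 2·Na + glucose/18 + urea + ethanol/4.6
= 2·137 + 125/18 + 4.3 + 374/4.6
= 274 + 6.94 + 4.30 + 81.30
= 366.54 mOsm/kg ≈ 366.5 mOsm/kg
Osmolar gap = measured − calculated = 377 − 366.5 = 10.5 mOsm/kg

10.5 mOsm/kg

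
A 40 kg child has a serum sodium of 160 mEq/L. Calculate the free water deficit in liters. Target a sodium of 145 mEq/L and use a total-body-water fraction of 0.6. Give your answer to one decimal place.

TBW = 0.6 · 40 = 24 L
Free water deficit = TBW · (Na/145 − 1)
= 24 · (160/145 − 1)
= 24 · 0.1034
= 2.48 L

2.5 L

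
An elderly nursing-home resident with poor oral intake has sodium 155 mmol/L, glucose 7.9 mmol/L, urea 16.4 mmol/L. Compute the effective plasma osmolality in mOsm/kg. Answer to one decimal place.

317.9 mOsm/kg

Effective osmolality excludes urea (freely permeant across cell membranes):
2·Na + glucose
= 2·155 + 7.9
= 310 + 7.9
= 317.9 mOsm/kg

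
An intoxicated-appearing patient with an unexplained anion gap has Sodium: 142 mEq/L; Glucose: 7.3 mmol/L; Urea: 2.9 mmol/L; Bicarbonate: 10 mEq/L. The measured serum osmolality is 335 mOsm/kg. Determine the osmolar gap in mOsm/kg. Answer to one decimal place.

Calculated osmolality = 2·Na + glucose + urea
= 2·142 + 7.3 + 2.9
= 284 + 7.30 + 2.90
= 294.2 mOsm/kg ≈ 294.2 mOsm/kg
Osmolar gap = measured − calculated = 335 − 294.2 = 40.8 mOsm/kg

40.8 mOsm/kg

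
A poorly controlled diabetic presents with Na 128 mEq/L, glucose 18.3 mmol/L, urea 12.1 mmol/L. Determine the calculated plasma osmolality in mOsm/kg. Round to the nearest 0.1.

Calculated osmolality = 2·Na + glucose + urea
= 2·128 + 18.3 + 12.1
= 256 + 18.30 + 12.10
= 286.4 mOsm/kg

286.4 mOsm/kg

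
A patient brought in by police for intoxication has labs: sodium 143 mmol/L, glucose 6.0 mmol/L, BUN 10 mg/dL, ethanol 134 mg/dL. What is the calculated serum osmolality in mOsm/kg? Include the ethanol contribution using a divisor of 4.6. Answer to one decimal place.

Calculated osmolality = 2·Na + glucose + BUN/2.8 + ethanol/4.6
= 2·143 + 6 + 10/2.8 + 134/4.6
= 286 + 6 + 3.57 + 29.13
= 324.7 mOsm/kg

324.7 mOsm/kg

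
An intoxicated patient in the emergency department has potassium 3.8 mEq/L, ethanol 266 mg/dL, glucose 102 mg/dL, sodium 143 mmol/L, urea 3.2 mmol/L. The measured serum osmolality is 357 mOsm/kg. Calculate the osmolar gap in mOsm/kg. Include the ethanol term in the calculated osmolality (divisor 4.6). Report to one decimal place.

4.3 mOsm/kg

Calculated osmolality = 2·Na + glucose/18 + urea + ethanol/4.6
= 2·143 + 102/18 + 3.2 + 266/4.6
= 286 + 5.67 + 3.20 + 57.83
= 352.7 mOsm/kg ≈ 352.7 mOsm/kg
Osmolar gap = measured − calculated = 357 − 352.7 = 4.3 mOsm/kg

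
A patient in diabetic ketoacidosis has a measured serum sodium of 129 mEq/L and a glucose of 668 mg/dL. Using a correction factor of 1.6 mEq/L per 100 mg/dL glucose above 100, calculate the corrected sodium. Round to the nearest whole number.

Corrected Na = measured Na + 1.6 · (glucose − 100)/100
= 129 + 1.6 · (668 − 100)/100
= 129 + 9.1
= 138.1 mEq/L

138 mEq/L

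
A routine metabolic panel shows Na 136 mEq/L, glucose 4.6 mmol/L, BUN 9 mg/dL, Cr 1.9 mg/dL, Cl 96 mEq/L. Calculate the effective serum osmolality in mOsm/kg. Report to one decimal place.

276.6 mOsm/kg

Effective osmolality excludes urea (freely permeant across cell membranes):
2·Na + glucose
= 2·136 + 4.6
= 272 + 4.6
= 276.6 mOsm/kg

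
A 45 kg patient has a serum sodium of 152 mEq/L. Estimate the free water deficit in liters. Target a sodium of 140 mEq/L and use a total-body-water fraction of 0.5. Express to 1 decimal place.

TBW = 0.5 · 45 = 22.5 L
Free water deficit = TBW · (Na/140 − 1)
= 22.5 · (152/140 − 1)
= 22.5 · 0.0857
= 1.93 L

1.9 L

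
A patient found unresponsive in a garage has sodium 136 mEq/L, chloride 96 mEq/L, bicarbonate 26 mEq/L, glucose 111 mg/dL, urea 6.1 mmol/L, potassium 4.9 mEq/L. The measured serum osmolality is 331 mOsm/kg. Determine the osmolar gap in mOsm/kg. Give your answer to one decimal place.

46.7 mOsm/kg

Calculated osmolality = 2·Na + glucose/18 + urea
= 2·136 + 111/18 + 6.1
= 272 + 6.17 + 6.10
= 284.27 mOsm/kg ≈ 284.3 mOsm/kg
Osmolar gap = measured − calculated = 331 − 284.3 = 46.7 mOsm/kg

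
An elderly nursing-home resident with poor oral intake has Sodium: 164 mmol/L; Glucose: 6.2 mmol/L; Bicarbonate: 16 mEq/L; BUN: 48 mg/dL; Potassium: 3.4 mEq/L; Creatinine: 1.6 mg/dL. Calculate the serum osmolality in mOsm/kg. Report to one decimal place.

Calculated osmolality = 2·Na + glucose + BUN/2.8
= 2·164 + 6.2 + 48/2.8
= 328 + 6.20 + 17.14
= 351.34 mOsm/kg

351.3 mOsm/kg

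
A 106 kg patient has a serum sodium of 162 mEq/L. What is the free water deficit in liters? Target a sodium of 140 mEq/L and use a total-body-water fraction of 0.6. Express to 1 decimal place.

TBW = 0.6 · 106 = 63.6 L
Free water deficit = TBW · (Na/140 − 1)
= 63.6 · (162/140 − 1)
= 63.6 · 0.1571
= 9.99 L

10.0 L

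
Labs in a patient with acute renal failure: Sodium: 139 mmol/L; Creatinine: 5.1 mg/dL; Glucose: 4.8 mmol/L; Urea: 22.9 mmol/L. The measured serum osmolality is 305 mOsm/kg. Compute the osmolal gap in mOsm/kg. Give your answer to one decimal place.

-0.7 mOsm/kg

Calculated osmolality = 2·Na + glucose + urea
= 2·139 + 4.8 + 22.9
= 278 + 4.80 + 22.90
= 305.7 mOsm/kg ≈ 305.7 mOsm/kg
Osmolar gap = measured − calculated = 305 − 305.7 = -0.7 mOsm/kg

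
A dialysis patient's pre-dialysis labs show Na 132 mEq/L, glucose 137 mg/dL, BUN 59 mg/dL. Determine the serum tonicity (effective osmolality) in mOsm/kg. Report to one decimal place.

271.6 mOsm/kg

Effective osmolality excludes urea (freely permeant across cell membranes):
2·Na + glucose/18
= 2·132 + 137/18
= 264 + 7.61
= 271.61 mOsm/kg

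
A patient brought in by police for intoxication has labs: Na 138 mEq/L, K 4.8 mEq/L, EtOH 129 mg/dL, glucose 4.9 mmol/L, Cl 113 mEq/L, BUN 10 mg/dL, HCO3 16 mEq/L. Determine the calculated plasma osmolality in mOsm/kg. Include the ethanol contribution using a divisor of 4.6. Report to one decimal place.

312.5 mOsm/kg

Calculated osmolality = 2·Na + glucose + BUN/2.8 + ethanol/4.6
= 2·138 + 4.9 + 10/2.8 + 129/4.6
= 276 + 4.90 + 3.57 + 28.04
= 312.51 mOsm/kg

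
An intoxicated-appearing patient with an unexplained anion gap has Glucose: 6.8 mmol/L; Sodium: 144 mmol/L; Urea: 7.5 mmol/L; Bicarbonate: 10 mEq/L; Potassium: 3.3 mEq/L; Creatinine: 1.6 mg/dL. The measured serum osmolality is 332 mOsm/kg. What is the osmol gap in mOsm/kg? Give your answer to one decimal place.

29.7 mOsm/kg

Calculated osmolality = 2·Na + glucose + urea
= 2·144 + 6.8 + 7.5
= 288 + 6.80 + 7.50
= 302.3 mOsm/kg ≈ 302.3 mOsm/kg
Osmolar gap = measured − calculated = 332 − 302.3 = 29.7 mOsm/kg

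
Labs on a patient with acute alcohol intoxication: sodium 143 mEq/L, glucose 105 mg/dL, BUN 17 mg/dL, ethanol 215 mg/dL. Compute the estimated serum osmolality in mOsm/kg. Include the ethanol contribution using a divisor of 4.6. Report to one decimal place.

Calculated osmolality = 2·Na + glucose/18 + BUN/2.8 + ethanol/4.6
= 2·143 + 105/18 + 17/2.8 + 215/4.6
= 286 + 5.83 + 6.07 + 46.74
= 344.64 mOsm/kg

344.6 mOsm/kg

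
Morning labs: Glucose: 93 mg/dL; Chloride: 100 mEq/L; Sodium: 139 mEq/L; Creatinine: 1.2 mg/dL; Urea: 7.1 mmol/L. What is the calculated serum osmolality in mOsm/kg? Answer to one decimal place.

290.3 mOsm/kg

Calculated osmolality = 2·Na + glucose/18 + urea
= 2·139 + 93/18 + 7.1
= 278 + 5.17 + 7.10
= 290.27 mOsm/kg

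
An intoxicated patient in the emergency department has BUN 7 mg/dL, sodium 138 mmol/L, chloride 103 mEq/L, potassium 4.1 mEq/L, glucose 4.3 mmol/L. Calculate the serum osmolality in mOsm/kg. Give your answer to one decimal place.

282.8 mOsm/kg

Calculated osmolality = 2·Na + glucose + BUN/2.8
= 2·138 + 4.3 + 7/2.8
= 276 + 4.30 + 2.50
= 282.8 mOsm/kg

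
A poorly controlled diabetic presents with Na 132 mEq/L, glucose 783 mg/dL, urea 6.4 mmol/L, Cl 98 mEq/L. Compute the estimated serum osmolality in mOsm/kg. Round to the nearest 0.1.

313.9 mOsm/kg

Calculated osmolality = 2·Na + glucose/18 + urea
= 2·132 + 783/18 + 6.4
= 264 + 43.50 + 6.40
= 313.9 mOsm/kg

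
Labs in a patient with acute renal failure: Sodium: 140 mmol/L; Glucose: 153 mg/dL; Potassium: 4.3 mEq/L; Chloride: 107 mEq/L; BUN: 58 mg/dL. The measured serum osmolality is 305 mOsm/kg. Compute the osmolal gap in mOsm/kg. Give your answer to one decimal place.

-4.2 mOsm/kg

Calculated osmolality = 2·Na + glucose/18 + BUN/2.8
= 2·140 + 153/18 + 58/2.8
= 280 + 8.50 + 20.71
= 309.21 mOsm/kg ≈ 309.2 mOsm/kg
Osmolar gap = measured − calculated = 305 − 309.2 = -4.2 mOsm/kg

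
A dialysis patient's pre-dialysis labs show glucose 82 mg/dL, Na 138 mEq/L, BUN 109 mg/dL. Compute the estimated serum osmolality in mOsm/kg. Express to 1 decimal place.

319.5 mOsm/kg

Calculated osmolality = 2·Na + glucose/18 + BUN/2.8
= 2·138 + 82/18 + 109/2.8
= 276 + 4.56 + 38.93
= 319.49 mOsm/kg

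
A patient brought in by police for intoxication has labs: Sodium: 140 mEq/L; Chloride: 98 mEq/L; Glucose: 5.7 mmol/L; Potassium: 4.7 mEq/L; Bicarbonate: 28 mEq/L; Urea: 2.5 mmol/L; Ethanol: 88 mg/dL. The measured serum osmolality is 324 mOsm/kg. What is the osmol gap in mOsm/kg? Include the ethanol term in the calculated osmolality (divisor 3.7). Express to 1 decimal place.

12.0 mOsm/kg

Calculated osmolality = 2·Na + glucose + urea + ethanol/3.7
= 2·140 + 5.7 + 2.5 + 88/3.7
= 280 + 5.70 + 2.50 + 23.78
= 311.98 mOsm/kg ≈ 312.0 mOsm/kg
Osmolar gap = measured − calculated = 324 − 312.0 = 12.0 mOsm/kg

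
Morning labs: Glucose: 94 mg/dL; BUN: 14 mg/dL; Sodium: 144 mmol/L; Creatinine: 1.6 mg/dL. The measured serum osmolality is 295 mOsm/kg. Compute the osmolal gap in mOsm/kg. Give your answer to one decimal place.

Calculated osmolality = 2·Na + glucose/18 + BUN/2.8
= 2·144 + 94/18 + 14/2.8
= 288 + 5.22 + 5
= 298.22 mOsm/kg ≈ 298.2 mOsm/kg
Osmolar gap = measured − calculated = 295 − 298.2 = -3.2 mOsm/kg

-3.2 mOsm/kg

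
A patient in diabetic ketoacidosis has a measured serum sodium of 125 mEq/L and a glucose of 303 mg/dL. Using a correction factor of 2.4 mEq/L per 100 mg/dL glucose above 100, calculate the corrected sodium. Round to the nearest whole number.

Corrected Na = measured Na + 2.4 · (glucose − 100)/100
= 125 + 2.4 · (303 − 100)/100
= 125 + 4.9
= 129.9 mEq/L

130 mEq/L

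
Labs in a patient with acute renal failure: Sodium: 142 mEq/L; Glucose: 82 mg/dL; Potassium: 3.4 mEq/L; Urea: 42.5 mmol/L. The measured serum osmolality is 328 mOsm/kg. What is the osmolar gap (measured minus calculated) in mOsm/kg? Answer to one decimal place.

Calculated osmolality = 2·Na + glucose/18 + urea
= 2·142 + 82/18 + 42.5
= 284 + 4.56 + 42.50
= 331.06 mOsm/kg ≈ 331.1 mOsm/kg
Osmolar gap = measured − calculated = 328 − 331.1 = -3.1 mOsm/kg

-3.1 mOsm/kg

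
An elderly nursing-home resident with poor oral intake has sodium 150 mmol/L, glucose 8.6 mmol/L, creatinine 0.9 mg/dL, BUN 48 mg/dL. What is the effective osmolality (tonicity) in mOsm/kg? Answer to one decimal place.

Effective osmolality excludes urea (freely permeant across cell membranes):
2·Na + glucose
= 2·150 + 8.6
= 300 + 8.6
= 308.6 mOsm/kg

308.6 mOsm/kg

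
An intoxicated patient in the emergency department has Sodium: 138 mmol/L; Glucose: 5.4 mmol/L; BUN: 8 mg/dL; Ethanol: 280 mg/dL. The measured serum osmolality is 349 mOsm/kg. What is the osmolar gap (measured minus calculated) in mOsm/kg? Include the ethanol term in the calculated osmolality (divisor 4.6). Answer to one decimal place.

Calculated osmolality = 2·Na + glucose + BUN/2.8 + ethanol/4.6
= 2·138 + 5.4 + 8/2.8 + 280/4.6
= 276 + 5.40 + 2.86 + 60.87
= 345.13 mOsm/kg ≈ 345.1 mOsm/kg
Osmolar gap = measured − calculated = 349 − 345.1 = 3.9 mOsm/kg

3.9 mOsm/kg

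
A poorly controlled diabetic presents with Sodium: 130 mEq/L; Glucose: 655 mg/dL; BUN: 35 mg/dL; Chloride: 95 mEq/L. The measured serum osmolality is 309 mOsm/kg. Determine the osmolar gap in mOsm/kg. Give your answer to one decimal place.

Calculated osmolality = 2·Na + glucose/18 + BUN/2.8
= 2·130 + 655/18 + 35/2.8
= 260 + 36.39 + 12.50
= 308.89 mOsm/kg ≈ 308.9 mOsm/kg
Osmolar gap = measured − calculated = 309 − 308.9 = 0.1 mOsm/kg

0.1 mOsm/kg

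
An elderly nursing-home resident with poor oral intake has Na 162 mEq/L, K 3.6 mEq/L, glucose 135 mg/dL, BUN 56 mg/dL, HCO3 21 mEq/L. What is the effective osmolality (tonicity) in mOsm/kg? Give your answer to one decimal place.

331.5 mOsm/kg

Effective osmolality excludes urea (freely permeant across cell membranes):
2·Na + glucose/18
= 2·162 + 135/18
= 324 + 7.5
= 331.5 mOsm/kg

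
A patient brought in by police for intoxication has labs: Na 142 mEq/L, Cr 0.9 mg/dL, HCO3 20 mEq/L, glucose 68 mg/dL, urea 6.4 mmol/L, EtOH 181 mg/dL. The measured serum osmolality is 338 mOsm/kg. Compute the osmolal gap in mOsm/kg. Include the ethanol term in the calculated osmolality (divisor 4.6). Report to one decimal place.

4.5 mOsm/kg

Calculated osmolality = 2·Na + glucose/18 + urea + ethanol/4.6
= 2·142 + 68/18 + 6.4 + 181/4.6
= 284 + 3.78 + 6.40 + 39.35
= 333.53 mOsm/kg ≈ 333.5 mOsm/kg
Osmolar gap = measured − calculated = 338 − 333.5 = 4.5 mOsm/kg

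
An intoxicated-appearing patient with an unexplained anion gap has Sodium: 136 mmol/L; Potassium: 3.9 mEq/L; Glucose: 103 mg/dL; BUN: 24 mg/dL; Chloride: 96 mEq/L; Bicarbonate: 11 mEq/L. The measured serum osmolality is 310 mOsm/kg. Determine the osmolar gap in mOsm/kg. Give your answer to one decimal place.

Calculated osmolality = 2·Na + glucose/18 + BUN/2.8
= 2·136 + 103/18 + 24/2.8
= 272 + 5.72 + 8.57
= 286.29 mOsm/kg ≈ 286.3 mOsm/kg
Osmolar gap = measured − calculated = 310 − 286.3 = 23.7 mOsm/kg

23.7 mOsm/kg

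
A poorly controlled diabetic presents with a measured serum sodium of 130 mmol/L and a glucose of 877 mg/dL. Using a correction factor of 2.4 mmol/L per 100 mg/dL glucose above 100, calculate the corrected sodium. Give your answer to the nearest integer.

Corrected Na = measured Na + 2.4 · (glucose − 100)/100
= 130 + 2.4 · (877 − 100)/100
= 130 + 18.6
= 148.6 mmol/L

149 mmol/L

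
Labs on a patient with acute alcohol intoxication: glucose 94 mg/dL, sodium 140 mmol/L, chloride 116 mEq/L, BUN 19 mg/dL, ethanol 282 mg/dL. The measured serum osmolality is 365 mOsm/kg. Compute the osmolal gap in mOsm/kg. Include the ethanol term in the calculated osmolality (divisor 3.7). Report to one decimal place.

-3.2 mOsm/kg

Calculated osmolality = 2·Na + glucose/18 + BUN/2.8 + ethanol/3.7
= 2·140 + 94/18 + 19/2.8 + 282/3.7
= 280 + 5.22 + 6.79 + 76.22
= 368.23 mOsm/kg ≈ 368.2 mOsm/kg
Osmolar gap = measured − calculated = 365 − 368.2 = -3.2 mOsm/kg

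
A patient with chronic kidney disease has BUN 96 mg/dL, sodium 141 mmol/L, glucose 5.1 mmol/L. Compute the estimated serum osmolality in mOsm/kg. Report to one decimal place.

321.4 mOsm/kg

Calculated osmolality = 2·Na + glucose + BUN/2.8
= 2·141 + 5.1 + 96/2.8
= 282 + 5.10 + 34.29
= 321.39 mOsm/kg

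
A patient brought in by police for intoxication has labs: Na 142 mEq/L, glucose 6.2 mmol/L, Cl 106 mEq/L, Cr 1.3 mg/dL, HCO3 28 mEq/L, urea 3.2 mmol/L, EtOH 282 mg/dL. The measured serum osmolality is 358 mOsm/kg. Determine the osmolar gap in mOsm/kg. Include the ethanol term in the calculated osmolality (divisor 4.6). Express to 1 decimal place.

Calculated osmolality = 2·Na + glucose + urea + ethanol/4.6
= 2·142 + 6.2 + 3.2 + 282/4.6
= 284 + 6.20 + 3.20 + 61.30
= 354.7 mOsm/kg ≈ 354.7 mOsm/kg
Osmolar gap = measured − calculated = 358 − 354.7 = 3.3 mOsm/kg

3.3 mOsm/kg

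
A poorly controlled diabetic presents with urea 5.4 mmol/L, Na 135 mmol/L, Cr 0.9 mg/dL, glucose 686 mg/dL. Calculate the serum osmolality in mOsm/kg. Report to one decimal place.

313.5 mOsm/kg

Calculated osmolality = 2·Na + glucose/18 + urea
= 2·135 + 686/18 + 5.4
= 270 + 38.11 + 5.40
= 313.51 mOsm/kg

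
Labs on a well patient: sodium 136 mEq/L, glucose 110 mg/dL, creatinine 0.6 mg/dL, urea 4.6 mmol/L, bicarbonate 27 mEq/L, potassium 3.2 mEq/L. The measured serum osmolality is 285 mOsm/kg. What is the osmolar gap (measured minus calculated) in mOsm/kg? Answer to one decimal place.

Calculated osmolality = 2·Na + glucose/18 + urea
= 2·136 + 110/18 + 4.6
= 272 + 6.11 + 4.60
= 282.71 mOsm/kg ≈ 282.7 mOsm/kg
Osmolar gap = measured − calculated = 285 − 282.7 = 2.3 mOsm/kg

2.3 mOsm/kg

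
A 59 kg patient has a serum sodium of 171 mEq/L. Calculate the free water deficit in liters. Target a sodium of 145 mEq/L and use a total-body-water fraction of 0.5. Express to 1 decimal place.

5.3 L

TBW = 0.5 · 59 = 29.5 L
Free water deficit = TBW · (Na/145 − 1)
= 29.5 · (171/145 − 1)
= 29.5 · 0.1793
= 5.29 L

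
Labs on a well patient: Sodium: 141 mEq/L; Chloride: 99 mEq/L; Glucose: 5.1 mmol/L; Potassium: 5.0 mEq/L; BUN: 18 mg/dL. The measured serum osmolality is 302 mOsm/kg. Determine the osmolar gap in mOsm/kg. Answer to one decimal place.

8.5 mOsm/kg

Calculated osmolality = 2·Na + glucose + BUN/2.8
= 2·141 + 5.1 + 18/2.8
= 282 + 5.10 + 6.43
= 293.53 mOsm/kg ≈ 293.5 mOsm/kg
Osmolar gap = measured − calculated = 302 − 293.5 = 8.5 mOsm/kg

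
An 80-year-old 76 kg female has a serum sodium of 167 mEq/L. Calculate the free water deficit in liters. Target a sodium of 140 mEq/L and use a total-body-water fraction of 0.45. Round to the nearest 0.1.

6.6 L

TBW = 0.45 · 76 = 34.2 L
Free water deficit = TBW · (Na/140 − 1)
= 34.2 · (167/140 − 1)
= 34.2 · 0.1929
= 6.6 L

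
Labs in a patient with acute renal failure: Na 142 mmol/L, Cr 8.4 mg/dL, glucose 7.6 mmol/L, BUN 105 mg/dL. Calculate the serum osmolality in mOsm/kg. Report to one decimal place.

329.1 mOsm/kg

Calculated osmolality = 2·Na + glucose + BUN/2.8
= 2·142 + 7.6 + 105/2.8
= 284 + 7.60 + 37.50
= 329.1 mOsm/kg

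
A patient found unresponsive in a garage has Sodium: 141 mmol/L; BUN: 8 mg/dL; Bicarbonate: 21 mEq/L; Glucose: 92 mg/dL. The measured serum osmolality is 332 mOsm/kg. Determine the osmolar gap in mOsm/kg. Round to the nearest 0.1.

42.0 mOsm/kg

Calculated osmolality = 2·Na + glucose/18 + BUN/2.8
= 2·141 + 92/18 + 8/2.8
= 282 + 5.11 + 2.86
= 289.97 mOsm/kg ≈ 290.0 mOsm/kg
Osmolar gap = measured − calculated = 332 − 290.0 = 42.0 mOsm/kg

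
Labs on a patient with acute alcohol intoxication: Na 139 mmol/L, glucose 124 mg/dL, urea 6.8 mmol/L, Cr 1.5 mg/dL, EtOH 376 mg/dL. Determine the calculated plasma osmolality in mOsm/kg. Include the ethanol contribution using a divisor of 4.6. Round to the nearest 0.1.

Calculated osmolality = 2·Na + glucose/18 + urea + ethanol/4.6
= 2·139 + 124/18 + 6.8 + 376/4.6
= 278 + 6.89 + 6.80 + 81.74
= 373.43 mOsm/kg

373.4 mOsm/kg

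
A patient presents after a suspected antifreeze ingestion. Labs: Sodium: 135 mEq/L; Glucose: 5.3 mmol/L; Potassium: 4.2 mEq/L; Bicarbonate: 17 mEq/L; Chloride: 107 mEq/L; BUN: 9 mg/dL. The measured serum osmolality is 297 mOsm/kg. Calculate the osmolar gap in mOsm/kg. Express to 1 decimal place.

18.5 mOsm/kg

Calculated osmolality = 2·Na + glucose + BUN/2.8
= 2·135 + 5.3 + 9/2.8
= 270 + 5.30 + 3.21
= 278.51 mOsm/kg ≈ 278.5 mOsm/kg
Osmolar gap = measured − calculated = 297 − 278.5 = 18.5 mOsm/kg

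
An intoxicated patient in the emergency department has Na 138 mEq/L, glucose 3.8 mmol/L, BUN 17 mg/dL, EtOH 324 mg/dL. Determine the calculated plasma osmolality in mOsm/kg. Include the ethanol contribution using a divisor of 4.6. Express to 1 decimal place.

Calculated osmolality = 2·Na + glucose + BUN/2.8 + ethanol/4.6
= 2·138 + 3.8 + 17/2.8 + 324/4.6
= 276 + 3.80 + 6.07 + 70.43
= 356.3 mOsm/kg

356.3 mOsm/kg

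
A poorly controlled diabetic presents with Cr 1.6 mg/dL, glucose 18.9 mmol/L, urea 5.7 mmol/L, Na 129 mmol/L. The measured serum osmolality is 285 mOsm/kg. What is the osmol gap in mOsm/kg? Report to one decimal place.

Calculated osmolality = 2·Na + glucose + urea
= 2·129 + 18.9 + 5.7
= 258 + 18.90 + 5.70
= 282.6 mOsm/kg ≈ 282.6 mOsm/kg
Osmolar gap = measured − calculated = 285 − 282.6 = 2.4 mOsm/kg

2.4 mOsm/kg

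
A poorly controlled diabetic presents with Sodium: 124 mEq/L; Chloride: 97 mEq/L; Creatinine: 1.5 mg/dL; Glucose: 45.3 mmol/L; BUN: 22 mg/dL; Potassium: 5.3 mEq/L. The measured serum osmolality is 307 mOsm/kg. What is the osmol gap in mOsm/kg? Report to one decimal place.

Calculated osmolality = 2·Na + glucose + BUN/2.8
= 2·124 + 45.3 + 22/2.8
= 248 + 45.30 + 7.86
= 301.16 mOsm/kg ≈ 301.2 mOsm/kg
Osmolar gap = measured − calculated = 307 − 301.2 = 5.8 mOsm/kg

5.8 mOsm/kg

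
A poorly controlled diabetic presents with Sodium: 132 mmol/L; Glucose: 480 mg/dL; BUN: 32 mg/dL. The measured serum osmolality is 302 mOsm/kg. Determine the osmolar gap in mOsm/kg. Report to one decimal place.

Calculated osmolality = 2·Na + glucose/18 + BUN/2.8
= 2·132 + 480/18 + 32/2.8
= 264 + 26.67 + 11.43
= 302.1 mOsm/kg ≈ 302.1 mOsm/kg
Osmolar gap = measured − calculated = 302 − 302.1 = -0.1 mOsm/kg

-0.1 mOsm/kg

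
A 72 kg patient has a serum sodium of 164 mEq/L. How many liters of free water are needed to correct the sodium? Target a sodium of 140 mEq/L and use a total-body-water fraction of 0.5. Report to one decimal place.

6.2 L

TBW = 0.5 · 72 = 36 L
Free water deficit = TBW · (Na/140 − 1)
= 36 · (164/140 − 1)
= 36 · 0.1714
= 6.17 L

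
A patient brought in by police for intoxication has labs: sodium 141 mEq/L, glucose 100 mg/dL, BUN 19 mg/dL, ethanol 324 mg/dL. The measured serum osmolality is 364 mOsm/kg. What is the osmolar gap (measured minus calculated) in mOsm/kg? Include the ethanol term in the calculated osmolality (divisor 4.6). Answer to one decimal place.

Calculated osmolality = 2·Na + glucose/18 + BUN/2.8 + ethanol/4.6
= 2·141 + 100/18 + 19/2.8 + 324/4.6
= 282 + 5.56 + 6.79 + 70.43
= 364.78 mOsm/kg ≈ 364.8 mOsm/kg
Osmolar gap = measured − calculated = 364 − 364.8 = -0.8 mOsm/kg

-0.8 mOsm/kg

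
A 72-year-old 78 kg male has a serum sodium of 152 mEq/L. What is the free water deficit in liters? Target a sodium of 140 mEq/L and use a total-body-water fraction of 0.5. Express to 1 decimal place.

TBW = 0.5 · 78 = 39 L
Free water deficit = TBW · (Na/140 − 1)
= 39 · (152/140 − 1)
= 39 · 0.0857
= 3.34 L

3.3 L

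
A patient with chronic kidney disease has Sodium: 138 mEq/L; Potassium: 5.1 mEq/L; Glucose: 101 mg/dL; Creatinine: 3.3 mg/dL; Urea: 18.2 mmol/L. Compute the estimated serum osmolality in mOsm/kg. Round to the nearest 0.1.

Calculated osmolality = 2·Na + glucose/18 + urea
= 2·138 + 101/18 + 18.2
= 276 + 5.61 + 18.20
= 299.81 mOsm/kg

299.8 mOsm/kg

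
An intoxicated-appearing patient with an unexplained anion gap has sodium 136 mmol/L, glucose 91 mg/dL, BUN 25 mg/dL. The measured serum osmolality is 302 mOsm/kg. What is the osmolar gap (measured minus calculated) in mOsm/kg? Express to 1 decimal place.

Calculated osmolality = 2·Na + glucose/18 + BUN/2.8
= 2·136 + 91/18 + 25/2.8
= 272 + 5.06 + 8.93
= 285.99 mOsm/kg ≈ 286.0 mOsm/kg
Osmolar gap = measured − calculated = 302 − 286.0 = 16.0 mOsm/kg

16.0 mOsm/kg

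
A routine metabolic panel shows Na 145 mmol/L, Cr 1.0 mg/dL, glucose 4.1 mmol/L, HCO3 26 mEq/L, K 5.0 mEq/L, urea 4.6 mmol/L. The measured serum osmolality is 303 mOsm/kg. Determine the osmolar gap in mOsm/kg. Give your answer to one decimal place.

4.3 mOsm/kg

Calculated osmolality = 2·Na + glucose + urea
= 2·145 + 4.1 + 4.6
= 290 + 4.10 + 4.60
= 298.7 mOsm/kg ≈ 298.7 mOsm/kg
Osmolar gap = measured − calculated = 303 − 298.7 = 4.3 mOsm/kg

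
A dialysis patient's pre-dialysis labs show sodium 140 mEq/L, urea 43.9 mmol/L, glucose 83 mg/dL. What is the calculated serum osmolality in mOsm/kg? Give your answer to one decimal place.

Calculated osmolality = 2·Na + glucose/18 + urea
= 2·140 + 83/18 + 43.9
= 280 + 4.61 + 43.90
= 328.51 mOsm/kg

328.5 mOsm/kg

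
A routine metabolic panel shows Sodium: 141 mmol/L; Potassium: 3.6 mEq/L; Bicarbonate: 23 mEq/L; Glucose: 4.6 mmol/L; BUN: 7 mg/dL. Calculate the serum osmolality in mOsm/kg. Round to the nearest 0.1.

289.1 mOsm/kg

Calculated osmolality = 2·Na + glucose + BUN/2.8
= 2·141 + 4.6 + 7/2.8
= 282 + 4.60 + 2.50
= 289.1 mOsm/kg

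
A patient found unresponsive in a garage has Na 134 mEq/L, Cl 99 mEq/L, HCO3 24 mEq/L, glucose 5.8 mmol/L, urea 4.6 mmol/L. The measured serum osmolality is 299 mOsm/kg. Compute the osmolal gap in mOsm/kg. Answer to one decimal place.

Calculated osmolality = 2·Na + glucose + urea
= 2·134 + 5.8 + 4.6
= 268 + 5.80 + 4.60
= 278.4 mOsm/kg ≈ 278.4 mOsm/kg
Osmolar gap = measured − calculated = 299 − 278.4 = 20.6 mOsm/kg

20.6 mOsm/kg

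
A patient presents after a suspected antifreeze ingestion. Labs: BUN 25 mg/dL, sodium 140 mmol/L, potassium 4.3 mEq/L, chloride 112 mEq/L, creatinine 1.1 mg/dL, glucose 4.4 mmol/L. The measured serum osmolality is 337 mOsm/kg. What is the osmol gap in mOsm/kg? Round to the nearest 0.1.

43.7 mOsm/kg

Calculated osmolality = 2·Na + glucose + BUN/2.8
= 2·140 + 4.4 + 25/2.8
= 280 + 4.40 + 8.93
= 293.33 mOsm/kg ≈ 293.3 mOsm/kg
Osmolar gap = measured − calculated = 337 − 293.3 = 43.7 mOsm/kg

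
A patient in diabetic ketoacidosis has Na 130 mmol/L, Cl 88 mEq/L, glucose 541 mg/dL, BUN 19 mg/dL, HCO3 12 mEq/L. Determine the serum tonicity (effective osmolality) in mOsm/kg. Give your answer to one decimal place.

Effective osmolality excludes urea (freely permeant across cell membranes):
2·Na + glucose/18
= 2·130 + 541/18
= 260 + 30.06
= 290.06 mOsm/kg

290.1 mOsm/kg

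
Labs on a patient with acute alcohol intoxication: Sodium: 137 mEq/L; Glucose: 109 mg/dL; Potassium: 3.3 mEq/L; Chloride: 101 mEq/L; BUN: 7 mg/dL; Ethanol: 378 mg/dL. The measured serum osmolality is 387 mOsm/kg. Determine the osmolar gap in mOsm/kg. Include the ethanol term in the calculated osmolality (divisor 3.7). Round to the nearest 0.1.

Calculated osmolality = 2·Na + glucose/18 + BUN/2.8 + ethanol/3.7
= 2·137 + 109/18 + 7/2.8 + 378/3.7
= 274 + 6.06 + 2.50 + 102.16
= 384.72 mOsm/kg ≈ 384.7 mOsm/kg
Osmolar gap = measured − calculated = 387 − 384.7 = 2.3 mOsm/kg

2.3 mOsm/kg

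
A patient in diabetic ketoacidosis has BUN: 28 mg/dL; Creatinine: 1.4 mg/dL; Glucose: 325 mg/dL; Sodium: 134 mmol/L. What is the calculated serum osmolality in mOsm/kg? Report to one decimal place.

296.1 mOsm/kg

Calculated osmolality = 2·Na + glucose/18 + BUN/2.8
= 2·134 + 325/18 + 28/2.8
= 268 + 18.06 + 10
= 296.06 mOsm/kg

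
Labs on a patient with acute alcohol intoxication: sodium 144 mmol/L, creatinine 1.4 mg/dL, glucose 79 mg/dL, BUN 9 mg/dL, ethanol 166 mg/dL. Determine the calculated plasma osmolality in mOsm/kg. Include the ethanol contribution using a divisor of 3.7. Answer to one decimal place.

340.5 mOsm/kg

Calculated osmolality = 2·Na + glucose/18 + BUN/2.8 + ethanol/3.7
= 2·144 + 79/18 + 9/2.8 + 166/3.7
= 288 + 4.39 + 3.21 + 44.86
= 340.46 mOsm/kg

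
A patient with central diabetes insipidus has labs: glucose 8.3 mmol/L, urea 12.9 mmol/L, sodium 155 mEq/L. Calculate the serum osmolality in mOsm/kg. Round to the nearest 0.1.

Calculated osmolality = 2·Na + glucose + urea
= 2·155 + 8.3 + 12.9
= 310 + 8.30 + 12.90
= 331.2 mOsm/kg

331.2 mOsm/kg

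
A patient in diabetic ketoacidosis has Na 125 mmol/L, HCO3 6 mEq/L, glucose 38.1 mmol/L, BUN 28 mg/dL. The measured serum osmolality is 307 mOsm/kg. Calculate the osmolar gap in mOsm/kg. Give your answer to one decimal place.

8.9 mOsm/kg

Calculated osmolality = 2·Na + glucose + BUN/2.8
= 2·125 + 38.1 + 28/2.8
= 250 + 38.10 + 10
= 298.1 mOsm/kg ≈ 298.1 mOsm/kg
Osmolar gap = measured − calculated = 307 − 298.1 = 8.9 mOsm/kg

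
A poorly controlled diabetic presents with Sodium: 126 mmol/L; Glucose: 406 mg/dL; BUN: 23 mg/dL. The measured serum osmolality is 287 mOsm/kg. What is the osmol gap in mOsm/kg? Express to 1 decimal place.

4.2 mOsm/kg

Calculated osmolality = 2·Na + glucose/18 + BUN/2.8
= 2·126 + 406/18 + 23/2.8
= 252 + 22.56 + 8.21
= 282.77 mOsm/kg ≈ 282.8 mOsm/kg
Osmolar gap = measured − calculated = 287 − 282.8 = 4.2 mOsm/kg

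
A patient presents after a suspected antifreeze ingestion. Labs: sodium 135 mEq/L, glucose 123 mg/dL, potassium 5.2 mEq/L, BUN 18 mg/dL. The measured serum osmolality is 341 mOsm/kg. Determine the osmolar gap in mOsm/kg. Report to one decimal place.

57.7 mOsm/kg

Calculated osmolality = 2·Na + glucose/18 + BUN/2.8
= 2·135 + 123/18 + 18/2.8
= 270 + 6.83 + 6.43
= 283.26 mOsm/kg ≈ 283.3 mOsm/kg
Osmolar gap = measured − calculated = 341 − 283.3 = 57.7 mOsm/kg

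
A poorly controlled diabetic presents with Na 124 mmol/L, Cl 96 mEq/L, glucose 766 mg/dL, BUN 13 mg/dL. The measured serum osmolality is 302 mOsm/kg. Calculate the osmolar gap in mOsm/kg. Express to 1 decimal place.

6.8 mOsm/kg

Calculated osmolality = 2·Na + glucose/18 + BUN/2.8
= 2·124 + 766/18 + 13/2.8
= 248 + 42.56 + 4.64
= 295.2 mOsm/kg ≈ 295.2 mOsm/kg
Osmolar gap = measured − calculated = 302 − 295.2 = 6.8 mOsm/kg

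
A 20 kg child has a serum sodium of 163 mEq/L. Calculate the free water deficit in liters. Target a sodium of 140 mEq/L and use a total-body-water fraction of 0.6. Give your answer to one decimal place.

2.0 L

TBW = 0.6 · 20 = 12 L
Free water deficit = TBW · (Na/140 − 1)
= 12 · (163/140 − 1)
= 12 · 0.1643
= 1.97 L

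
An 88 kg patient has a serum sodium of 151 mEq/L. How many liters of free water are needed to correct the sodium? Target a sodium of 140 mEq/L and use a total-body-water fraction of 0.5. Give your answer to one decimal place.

TBW = 0.5 · 88 = 44 L
Free water deficit = TBW · (Na/140 − 1)
= 44 · (151/140 − 1)
= 44 · 0.0786
= 3.46 L

3.5 L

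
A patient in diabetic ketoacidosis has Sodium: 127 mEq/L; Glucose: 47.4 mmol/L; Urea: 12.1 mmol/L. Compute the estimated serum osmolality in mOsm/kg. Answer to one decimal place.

Calculated osmolality = 2·Na + glucose + urea
= 2·127 + 47.4 + 12.1
= 254 + 47.40 + 12.10
= 313.5 mOsm/kg

313.5 mOsm/kg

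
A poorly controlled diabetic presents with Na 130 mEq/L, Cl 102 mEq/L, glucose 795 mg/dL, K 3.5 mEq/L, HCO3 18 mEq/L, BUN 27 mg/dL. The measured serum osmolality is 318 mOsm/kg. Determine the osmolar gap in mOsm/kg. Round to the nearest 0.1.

4.2 mOsm/kg

Calculated osmolality = 2·Na + glucose/18 + BUN/2.8
= 2·130 + 795/18 + 27/2.8
= 260 + 44.17 + 9.64
= 313.81 mOsm/kg ≈ 313.8 mOsm/kg
Osmolar gap = measured − calculated = 318 − 313.8 = 4.2 mOsm/kg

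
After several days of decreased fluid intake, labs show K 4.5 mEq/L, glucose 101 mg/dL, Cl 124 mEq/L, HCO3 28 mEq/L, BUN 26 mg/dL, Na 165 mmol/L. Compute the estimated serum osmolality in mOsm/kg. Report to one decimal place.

Calculated osmolality = 2·Na + glucose/18 + BUN/2.8
= 2·165 + 101/18 + 26/2.8
= 330 + 5.61 + 9.29
= 344.9 mOsm/kg

344.9 mOsm/kg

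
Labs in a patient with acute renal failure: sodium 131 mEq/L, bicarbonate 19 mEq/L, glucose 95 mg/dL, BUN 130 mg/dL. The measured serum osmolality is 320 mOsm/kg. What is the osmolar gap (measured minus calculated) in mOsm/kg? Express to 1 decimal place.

Calculated osmolality = 2·Na + glucose/18 + BUN/2.8
= 2·131 + 95/18 + 130/2.8
= 262 + 5.28 + 46.43
= 313.71 mOsm/kg ≈ 313.7 mOsm/kg
Osmolar gap = measured − calculated = 320 − 313.7 = 6.3 mOsm/kg

6.3 mOsm/kg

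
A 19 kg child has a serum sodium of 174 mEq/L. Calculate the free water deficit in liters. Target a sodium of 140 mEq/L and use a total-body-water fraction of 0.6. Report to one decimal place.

TBW = 0.6 · 19 = 11.4 L
Free water deficit = TBW · (Na/140 − 1)
= 11.4 · (174/140 − 1)
= 11.4 · 0.2429
= 2.77 L

2.8 L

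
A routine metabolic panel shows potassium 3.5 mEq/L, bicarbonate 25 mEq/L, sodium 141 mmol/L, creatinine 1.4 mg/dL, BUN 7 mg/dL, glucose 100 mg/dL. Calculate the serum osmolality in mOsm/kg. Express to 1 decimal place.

Calculated osmolality = 2·Na + glucose/18 + BUN/2.8
= 2·141 + 100/18 + 7/2.8
= 282 + 5.56 + 2.50
= 290.06 mOsm/kg

290.1 mOsm/kg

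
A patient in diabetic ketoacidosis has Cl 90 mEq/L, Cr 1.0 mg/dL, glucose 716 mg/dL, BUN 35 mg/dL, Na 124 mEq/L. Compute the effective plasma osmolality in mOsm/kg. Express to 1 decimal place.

Effective osmolality excludes urea (freely permeant across cell membranes):
2·Na + glucose/18
= 2·124 + 716/18
= 248 + 39.78
= 287.78 mOsm/kg

287.8 mOsm/kg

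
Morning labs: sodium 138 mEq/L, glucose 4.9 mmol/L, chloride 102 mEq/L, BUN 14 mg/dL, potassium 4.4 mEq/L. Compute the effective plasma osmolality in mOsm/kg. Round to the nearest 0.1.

280.9 mOsm/kg

Effective osmolality excludes urea (freely permeant across cell membranes):
2·Na + glucose
= 2·138 + 4.9
= 276 + 4.9
= 280.9 mOsm/kg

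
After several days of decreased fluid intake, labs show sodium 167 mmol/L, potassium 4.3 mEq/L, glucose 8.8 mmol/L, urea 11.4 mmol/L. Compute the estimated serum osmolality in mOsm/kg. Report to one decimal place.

354.2 mOsm/kg

Calculated osmolality = 2·Na + glucose + urea
= 2·167 + 8.8 + 11.4
= 334 + 8.80 + 11.40
= 354.2 mOsm/kg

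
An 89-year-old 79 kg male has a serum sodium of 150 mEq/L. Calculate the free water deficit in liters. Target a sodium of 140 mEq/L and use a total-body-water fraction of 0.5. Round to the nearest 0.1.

2.8 L

TBW = 0.5 · 79 = 39.5 L
Free water deficit = TBW · (Na/140 − 1)
= 39.5 · (150/140 − 1)
= 39.5 · 0.0714
= 2.82 L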